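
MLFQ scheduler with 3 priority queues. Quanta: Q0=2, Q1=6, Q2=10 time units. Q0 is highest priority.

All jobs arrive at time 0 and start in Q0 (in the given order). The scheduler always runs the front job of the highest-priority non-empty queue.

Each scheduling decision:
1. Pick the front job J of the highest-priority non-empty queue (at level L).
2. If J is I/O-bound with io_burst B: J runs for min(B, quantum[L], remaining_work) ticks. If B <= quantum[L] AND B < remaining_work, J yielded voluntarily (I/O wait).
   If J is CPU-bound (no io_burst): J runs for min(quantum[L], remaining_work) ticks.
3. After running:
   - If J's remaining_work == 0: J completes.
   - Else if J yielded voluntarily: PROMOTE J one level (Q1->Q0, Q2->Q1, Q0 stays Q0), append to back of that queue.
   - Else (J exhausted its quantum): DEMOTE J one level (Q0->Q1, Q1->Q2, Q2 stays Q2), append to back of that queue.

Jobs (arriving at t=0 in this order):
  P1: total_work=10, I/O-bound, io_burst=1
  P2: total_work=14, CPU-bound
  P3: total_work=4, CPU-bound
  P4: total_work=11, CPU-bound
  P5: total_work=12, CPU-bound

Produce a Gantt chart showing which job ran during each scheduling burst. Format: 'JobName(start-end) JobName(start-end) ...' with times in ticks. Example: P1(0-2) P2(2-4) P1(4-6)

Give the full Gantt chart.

Answer: P1(0-1) P2(1-3) P3(3-5) P4(5-7) P5(7-9) P1(9-10) P1(10-11) P1(11-12) P1(12-13) P1(13-14) P1(14-15) P1(15-16) P1(16-17) P1(17-18) P2(18-24) P3(24-26) P4(26-32) P5(32-38) P2(38-44) P4(44-47) P5(47-51)

Derivation:
t=0-1: P1@Q0 runs 1, rem=9, I/O yield, promote→Q0. Q0=[P2,P3,P4,P5,P1] Q1=[] Q2=[]
t=1-3: P2@Q0 runs 2, rem=12, quantum used, demote→Q1. Q0=[P3,P4,P5,P1] Q1=[P2] Q2=[]
t=3-5: P3@Q0 runs 2, rem=2, quantum used, demote→Q1. Q0=[P4,P5,P1] Q1=[P2,P3] Q2=[]
t=5-7: P4@Q0 runs 2, rem=9, quantum used, demote→Q1. Q0=[P5,P1] Q1=[P2,P3,P4] Q2=[]
t=7-9: P5@Q0 runs 2, rem=10, quantum used, demote→Q1. Q0=[P1] Q1=[P2,P3,P4,P5] Q2=[]
t=9-10: P1@Q0 runs 1, rem=8, I/O yield, promote→Q0. Q0=[P1] Q1=[P2,P3,P4,P5] Q2=[]
t=10-11: P1@Q0 runs 1, rem=7, I/O yield, promote→Q0. Q0=[P1] Q1=[P2,P3,P4,P5] Q2=[]
t=11-12: P1@Q0 runs 1, rem=6, I/O yield, promote→Q0. Q0=[P1] Q1=[P2,P3,P4,P5] Q2=[]
t=12-13: P1@Q0 runs 1, rem=5, I/O yield, promote→Q0. Q0=[P1] Q1=[P2,P3,P4,P5] Q2=[]
t=13-14: P1@Q0 runs 1, rem=4, I/O yield, promote→Q0. Q0=[P1] Q1=[P2,P3,P4,P5] Q2=[]
t=14-15: P1@Q0 runs 1, rem=3, I/O yield, promote→Q0. Q0=[P1] Q1=[P2,P3,P4,P5] Q2=[]
t=15-16: P1@Q0 runs 1, rem=2, I/O yield, promote→Q0. Q0=[P1] Q1=[P2,P3,P4,P5] Q2=[]
t=16-17: P1@Q0 runs 1, rem=1, I/O yield, promote→Q0. Q0=[P1] Q1=[P2,P3,P4,P5] Q2=[]
t=17-18: P1@Q0 runs 1, rem=0, completes. Q0=[] Q1=[P2,P3,P4,P5] Q2=[]
t=18-24: P2@Q1 runs 6, rem=6, quantum used, demote→Q2. Q0=[] Q1=[P3,P4,P5] Q2=[P2]
t=24-26: P3@Q1 runs 2, rem=0, completes. Q0=[] Q1=[P4,P5] Q2=[P2]
t=26-32: P4@Q1 runs 6, rem=3, quantum used, demote→Q2. Q0=[] Q1=[P5] Q2=[P2,P4]
t=32-38: P5@Q1 runs 6, rem=4, quantum used, demote→Q2. Q0=[] Q1=[] Q2=[P2,P4,P5]
t=38-44: P2@Q2 runs 6, rem=0, completes. Q0=[] Q1=[] Q2=[P4,P5]
t=44-47: P4@Q2 runs 3, rem=0, completes. Q0=[] Q1=[] Q2=[P5]
t=47-51: P5@Q2 runs 4, rem=0, completes. Q0=[] Q1=[] Q2=[]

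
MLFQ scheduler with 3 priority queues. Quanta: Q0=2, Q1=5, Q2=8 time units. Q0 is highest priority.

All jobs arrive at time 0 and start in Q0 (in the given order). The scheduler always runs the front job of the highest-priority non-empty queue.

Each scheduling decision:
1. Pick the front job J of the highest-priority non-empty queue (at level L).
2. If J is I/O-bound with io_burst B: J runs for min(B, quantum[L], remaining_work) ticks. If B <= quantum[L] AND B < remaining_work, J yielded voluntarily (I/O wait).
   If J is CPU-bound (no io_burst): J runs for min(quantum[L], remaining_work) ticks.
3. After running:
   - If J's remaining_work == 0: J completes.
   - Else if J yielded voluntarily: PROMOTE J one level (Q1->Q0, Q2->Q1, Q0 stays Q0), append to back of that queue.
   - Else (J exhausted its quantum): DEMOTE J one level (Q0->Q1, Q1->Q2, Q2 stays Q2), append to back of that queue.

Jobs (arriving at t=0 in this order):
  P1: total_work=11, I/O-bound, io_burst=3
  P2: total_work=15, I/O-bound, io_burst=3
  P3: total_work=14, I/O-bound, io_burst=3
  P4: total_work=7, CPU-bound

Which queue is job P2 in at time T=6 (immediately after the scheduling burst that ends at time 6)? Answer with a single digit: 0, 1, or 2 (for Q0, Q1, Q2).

t=0-2: P1@Q0 runs 2, rem=9, quantum used, demote→Q1. Q0=[P2,P3,P4] Q1=[P1] Q2=[]
t=2-4: P2@Q0 runs 2, rem=13, quantum used, demote→Q1. Q0=[P3,P4] Q1=[P1,P2] Q2=[]
t=4-6: P3@Q0 runs 2, rem=12, quantum used, demote→Q1. Q0=[P4] Q1=[P1,P2,P3] Q2=[]
t=6-8: P4@Q0 runs 2, rem=5, quantum used, demote→Q1. Q0=[] Q1=[P1,P2,P3,P4] Q2=[]
t=8-11: P1@Q1 runs 3, rem=6, I/O yield, promote→Q0. Q0=[P1] Q1=[P2,P3,P4] Q2=[]
t=11-13: P1@Q0 runs 2, rem=4, quantum used, demote→Q1. Q0=[] Q1=[P2,P3,P4,P1] Q2=[]
t=13-16: P2@Q1 runs 3, rem=10, I/O yield, promote→Q0. Q0=[P2] Q1=[P3,P4,P1] Q2=[]
t=16-18: P2@Q0 runs 2, rem=8, quantum used, demote→Q1. Q0=[] Q1=[P3,P4,P1,P2] Q2=[]
t=18-21: P3@Q1 runs 3, rem=9, I/O yield, promote→Q0. Q0=[P3] Q1=[P4,P1,P2] Q2=[]
t=21-23: P3@Q0 runs 2, rem=7, quantum used, demote→Q1. Q0=[] Q1=[P4,P1,P2,P3] Q2=[]
t=23-28: P4@Q1 runs 5, rem=0, completes. Q0=[] Q1=[P1,P2,P3] Q2=[]
t=28-31: P1@Q1 runs 3, rem=1, I/O yield, promote→Q0. Q0=[P1] Q1=[P2,P3] Q2=[]
t=31-32: P1@Q0 runs 1, rem=0, completes. Q0=[] Q1=[P2,P3] Q2=[]
t=32-35: P2@Q1 runs 3, rem=5, I/O yield, promote→Q0. Q0=[P2] Q1=[P3] Q2=[]
t=35-37: P2@Q0 runs 2, rem=3, quantum used, demote→Q1. Q0=[] Q1=[P3,P2] Q2=[]
t=37-40: P3@Q1 runs 3, rem=4, I/O yield, promote→Q0. Q0=[P3] Q1=[P2] Q2=[]
t=40-42: P3@Q0 runs 2, rem=2, quantum used, demote→Q1. Q0=[] Q1=[P2,P3] Q2=[]
t=42-45: P2@Q1 runs 3, rem=0, completes. Q0=[] Q1=[P3] Q2=[]
t=45-47: P3@Q1 runs 2, rem=0, completes. Q0=[] Q1=[] Q2=[]

Answer: 1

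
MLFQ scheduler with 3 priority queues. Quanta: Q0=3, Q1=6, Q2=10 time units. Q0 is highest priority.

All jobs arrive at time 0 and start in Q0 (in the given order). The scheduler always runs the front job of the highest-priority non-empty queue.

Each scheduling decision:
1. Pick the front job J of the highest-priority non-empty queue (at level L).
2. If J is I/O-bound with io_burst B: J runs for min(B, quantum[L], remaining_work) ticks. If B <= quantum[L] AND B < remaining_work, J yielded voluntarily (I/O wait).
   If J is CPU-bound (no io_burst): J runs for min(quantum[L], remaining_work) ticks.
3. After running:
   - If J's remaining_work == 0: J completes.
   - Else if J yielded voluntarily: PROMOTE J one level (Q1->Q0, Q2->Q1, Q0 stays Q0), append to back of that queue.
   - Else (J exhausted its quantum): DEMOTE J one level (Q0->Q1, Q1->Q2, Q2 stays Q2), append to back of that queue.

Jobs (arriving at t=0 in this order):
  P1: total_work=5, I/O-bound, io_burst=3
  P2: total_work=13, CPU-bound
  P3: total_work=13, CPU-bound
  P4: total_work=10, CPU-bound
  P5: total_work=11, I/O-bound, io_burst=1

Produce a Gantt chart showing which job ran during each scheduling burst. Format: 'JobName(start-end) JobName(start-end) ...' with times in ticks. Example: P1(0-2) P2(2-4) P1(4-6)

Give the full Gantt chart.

t=0-3: P1@Q0 runs 3, rem=2, I/O yield, promote→Q0. Q0=[P2,P3,P4,P5,P1] Q1=[] Q2=[]
t=3-6: P2@Q0 runs 3, rem=10, quantum used, demote→Q1. Q0=[P3,P4,P5,P1] Q1=[P2] Q2=[]
t=6-9: P3@Q0 runs 3, rem=10, quantum used, demote→Q1. Q0=[P4,P5,P1] Q1=[P2,P3] Q2=[]
t=9-12: P4@Q0 runs 3, rem=7, quantum used, demote→Q1. Q0=[P5,P1] Q1=[P2,P3,P4] Q2=[]
t=12-13: P5@Q0 runs 1, rem=10, I/O yield, promote→Q0. Q0=[P1,P5] Q1=[P2,P3,P4] Q2=[]
t=13-15: P1@Q0 runs 2, rem=0, completes. Q0=[P5] Q1=[P2,P3,P4] Q2=[]
t=15-16: P5@Q0 runs 1, rem=9, I/O yield, promote→Q0. Q0=[P5] Q1=[P2,P3,P4] Q2=[]
t=16-17: P5@Q0 runs 1, rem=8, I/O yield, promote→Q0. Q0=[P5] Q1=[P2,P3,P4] Q2=[]
t=17-18: P5@Q0 runs 1, rem=7, I/O yield, promote→Q0. Q0=[P5] Q1=[P2,P3,P4] Q2=[]
t=18-19: P5@Q0 runs 1, rem=6, I/O yield, promote→Q0. Q0=[P5] Q1=[P2,P3,P4] Q2=[]
t=19-20: P5@Q0 runs 1, rem=5, I/O yield, promote→Q0. Q0=[P5] Q1=[P2,P3,P4] Q2=[]
t=20-21: P5@Q0 runs 1, rem=4, I/O yield, promote→Q0. Q0=[P5] Q1=[P2,P3,P4] Q2=[]
t=21-22: P5@Q0 runs 1, rem=3, I/O yield, promote→Q0. Q0=[P5] Q1=[P2,P3,P4] Q2=[]
t=22-23: P5@Q0 runs 1, rem=2, I/O yield, promote→Q0. Q0=[P5] Q1=[P2,P3,P4] Q2=[]
t=23-24: P5@Q0 runs 1, rem=1, I/O yield, promote→Q0. Q0=[P5] Q1=[P2,P3,P4] Q2=[]
t=24-25: P5@Q0 runs 1, rem=0, completes. Q0=[] Q1=[P2,P3,P4] Q2=[]
t=25-31: P2@Q1 runs 6, rem=4, quantum used, demote→Q2. Q0=[] Q1=[P3,P4] Q2=[P2]
t=31-37: P3@Q1 runs 6, rem=4, quantum used, demote→Q2. Q0=[] Q1=[P4] Q2=[P2,P3]
t=37-43: P4@Q1 runs 6, rem=1, quantum used, demote→Q2. Q0=[] Q1=[] Q2=[P2,P3,P4]
t=43-47: P2@Q2 runs 4, rem=0, completes. Q0=[] Q1=[] Q2=[P3,P4]
t=47-51: P3@Q2 runs 4, rem=0, completes. Q0=[] Q1=[] Q2=[P4]
t=51-52: P4@Q2 runs 1, rem=0, completes. Q0=[] Q1=[] Q2=[]

Answer: P1(0-3) P2(3-6) P3(6-9) P4(9-12) P5(12-13) P1(13-15) P5(15-16) P5(16-17) P5(17-18) P5(18-19) P5(19-20) P5(20-21) P5(21-22) P5(22-23) P5(23-24) P5(24-25) P2(25-31) P3(31-37) P4(37-43) P2(43-47) P3(47-51) P4(51-52)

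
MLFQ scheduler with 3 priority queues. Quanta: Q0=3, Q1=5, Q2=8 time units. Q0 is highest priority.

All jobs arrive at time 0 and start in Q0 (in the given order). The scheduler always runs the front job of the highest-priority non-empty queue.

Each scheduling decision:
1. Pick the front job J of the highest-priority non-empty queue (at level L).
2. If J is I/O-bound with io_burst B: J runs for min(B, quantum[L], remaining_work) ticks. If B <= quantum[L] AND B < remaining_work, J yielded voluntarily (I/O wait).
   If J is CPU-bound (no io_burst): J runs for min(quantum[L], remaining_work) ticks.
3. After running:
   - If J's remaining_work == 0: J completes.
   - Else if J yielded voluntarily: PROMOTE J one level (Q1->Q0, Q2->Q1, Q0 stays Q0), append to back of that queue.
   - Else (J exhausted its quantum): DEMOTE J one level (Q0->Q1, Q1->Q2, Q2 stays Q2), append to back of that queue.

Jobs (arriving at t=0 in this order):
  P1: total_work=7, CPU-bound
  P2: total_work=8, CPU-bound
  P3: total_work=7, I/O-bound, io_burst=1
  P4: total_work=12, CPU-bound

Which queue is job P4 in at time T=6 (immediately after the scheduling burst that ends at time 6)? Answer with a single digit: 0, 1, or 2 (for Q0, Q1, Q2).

t=0-3: P1@Q0 runs 3, rem=4, quantum used, demote→Q1. Q0=[P2,P3,P4] Q1=[P1] Q2=[]
t=3-6: P2@Q0 runs 3, rem=5, quantum used, demote→Q1. Q0=[P3,P4] Q1=[P1,P2] Q2=[]
t=6-7: P3@Q0 runs 1, rem=6, I/O yield, promote→Q0. Q0=[P4,P3] Q1=[P1,P2] Q2=[]
t=7-10: P4@Q0 runs 3, rem=9, quantum used, demote→Q1. Q0=[P3] Q1=[P1,P2,P4] Q2=[]
t=10-11: P3@Q0 runs 1, rem=5, I/O yield, promote→Q0. Q0=[P3] Q1=[P1,P2,P4] Q2=[]
t=11-12: P3@Q0 runs 1, rem=4, I/O yield, promote→Q0. Q0=[P3] Q1=[P1,P2,P4] Q2=[]
t=12-13: P3@Q0 runs 1, rem=3, I/O yield, promote→Q0. Q0=[P3] Q1=[P1,P2,P4] Q2=[]
t=13-14: P3@Q0 runs 1, rem=2, I/O yield, promote→Q0. Q0=[P3] Q1=[P1,P2,P4] Q2=[]
t=14-15: P3@Q0 runs 1, rem=1, I/O yield, promote→Q0. Q0=[P3] Q1=[P1,P2,P4] Q2=[]
t=15-16: P3@Q0 runs 1, rem=0, completes. Q0=[] Q1=[P1,P2,P4] Q2=[]
t=16-20: P1@Q1 runs 4, rem=0, completes. Q0=[] Q1=[P2,P4] Q2=[]
t=20-25: P2@Q1 runs 5, rem=0, completes. Q0=[] Q1=[P4] Q2=[]
t=25-30: P4@Q1 runs 5, rem=4, quantum used, demote→Q2. Q0=[] Q1=[] Q2=[P4]
t=30-34: P4@Q2 runs 4, rem=0, completes. Q0=[] Q1=[] Q2=[]

Answer: 0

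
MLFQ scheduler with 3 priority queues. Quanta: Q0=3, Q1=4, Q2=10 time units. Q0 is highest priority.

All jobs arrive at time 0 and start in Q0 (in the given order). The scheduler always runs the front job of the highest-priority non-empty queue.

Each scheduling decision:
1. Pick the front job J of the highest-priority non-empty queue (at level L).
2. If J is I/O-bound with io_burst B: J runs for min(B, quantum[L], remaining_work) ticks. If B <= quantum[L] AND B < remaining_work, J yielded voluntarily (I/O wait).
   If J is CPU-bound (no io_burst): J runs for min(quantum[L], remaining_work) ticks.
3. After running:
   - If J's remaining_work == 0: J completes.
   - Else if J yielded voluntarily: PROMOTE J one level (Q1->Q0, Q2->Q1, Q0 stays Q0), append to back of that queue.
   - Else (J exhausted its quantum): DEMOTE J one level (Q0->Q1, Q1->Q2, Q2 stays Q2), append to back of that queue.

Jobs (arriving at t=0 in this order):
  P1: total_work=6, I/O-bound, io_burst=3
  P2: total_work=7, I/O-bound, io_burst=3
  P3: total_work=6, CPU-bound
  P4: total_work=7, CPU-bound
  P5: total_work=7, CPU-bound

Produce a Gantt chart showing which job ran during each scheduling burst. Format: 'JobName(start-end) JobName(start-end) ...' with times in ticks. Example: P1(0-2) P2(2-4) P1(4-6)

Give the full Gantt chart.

Answer: P1(0-3) P2(3-6) P3(6-9) P4(9-12) P5(12-15) P1(15-18) P2(18-21) P2(21-22) P3(22-25) P4(25-29) P5(29-33)

Derivation:
t=0-3: P1@Q0 runs 3, rem=3, I/O yield, promote→Q0. Q0=[P2,P3,P4,P5,P1] Q1=[] Q2=[]
t=3-6: P2@Q0 runs 3, rem=4, I/O yield, promote→Q0. Q0=[P3,P4,P5,P1,P2] Q1=[] Q2=[]
t=6-9: P3@Q0 runs 3, rem=3, quantum used, demote→Q1. Q0=[P4,P5,P1,P2] Q1=[P3] Q2=[]
t=9-12: P4@Q0 runs 3, rem=4, quantum used, demote→Q1. Q0=[P5,P1,P2] Q1=[P3,P4] Q2=[]
t=12-15: P5@Q0 runs 3, rem=4, quantum used, demote→Q1. Q0=[P1,P2] Q1=[P3,P4,P5] Q2=[]
t=15-18: P1@Q0 runs 3, rem=0, completes. Q0=[P2] Q1=[P3,P4,P5] Q2=[]
t=18-21: P2@Q0 runs 3, rem=1, I/O yield, promote→Q0. Q0=[P2] Q1=[P3,P4,P5] Q2=[]
t=21-22: P2@Q0 runs 1, rem=0, completes. Q0=[] Q1=[P3,P4,P5] Q2=[]
t=22-25: P3@Q1 runs 3, rem=0, completes. Q0=[] Q1=[P4,P5] Q2=[]
t=25-29: P4@Q1 runs 4, rem=0, completes. Q0=[] Q1=[P5] Q2=[]
t=29-33: P5@Q1 runs 4, rem=0, completes. Q0=[] Q1=[] Q2=[]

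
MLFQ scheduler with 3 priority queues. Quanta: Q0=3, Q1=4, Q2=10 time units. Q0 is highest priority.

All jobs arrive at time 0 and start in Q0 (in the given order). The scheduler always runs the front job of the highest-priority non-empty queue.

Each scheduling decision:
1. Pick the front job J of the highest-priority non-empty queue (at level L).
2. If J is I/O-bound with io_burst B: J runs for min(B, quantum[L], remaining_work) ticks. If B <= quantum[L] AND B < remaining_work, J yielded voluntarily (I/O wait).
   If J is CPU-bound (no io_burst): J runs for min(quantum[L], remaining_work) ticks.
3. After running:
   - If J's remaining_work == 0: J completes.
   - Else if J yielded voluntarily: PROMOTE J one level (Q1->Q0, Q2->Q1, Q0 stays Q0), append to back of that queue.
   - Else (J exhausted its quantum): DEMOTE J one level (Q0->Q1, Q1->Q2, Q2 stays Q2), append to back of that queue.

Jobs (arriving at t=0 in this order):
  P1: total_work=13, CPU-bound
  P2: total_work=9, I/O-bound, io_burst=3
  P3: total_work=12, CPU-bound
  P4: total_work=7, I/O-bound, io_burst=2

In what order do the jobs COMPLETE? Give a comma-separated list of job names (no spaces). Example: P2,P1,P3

Answer: P2,P4,P1,P3

Derivation:
t=0-3: P1@Q0 runs 3, rem=10, quantum used, demote→Q1. Q0=[P2,P3,P4] Q1=[P1] Q2=[]
t=3-6: P2@Q0 runs 3, rem=6, I/O yield, promote→Q0. Q0=[P3,P4,P2] Q1=[P1] Q2=[]
t=6-9: P3@Q0 runs 3, rem=9, quantum used, demote→Q1. Q0=[P4,P2] Q1=[P1,P3] Q2=[]
t=9-11: P4@Q0 runs 2, rem=5, I/O yield, promote→Q0. Q0=[P2,P4] Q1=[P1,P3] Q2=[]
t=11-14: P2@Q0 runs 3, rem=3, I/O yield, promote→Q0. Q0=[P4,P2] Q1=[P1,P3] Q2=[]
t=14-16: P4@Q0 runs 2, rem=3, I/O yield, promote→Q0. Q0=[P2,P4] Q1=[P1,P3] Q2=[]
t=16-19: P2@Q0 runs 3, rem=0, completes. Q0=[P4] Q1=[P1,P3] Q2=[]
t=19-21: P4@Q0 runs 2, rem=1, I/O yield, promote→Q0. Q0=[P4] Q1=[P1,P3] Q2=[]
t=21-22: P4@Q0 runs 1, rem=0, completes. Q0=[] Q1=[P1,P3] Q2=[]
t=22-26: P1@Q1 runs 4, rem=6, quantum used, demote→Q2. Q0=[] Q1=[P3] Q2=[P1]
t=26-30: P3@Q1 runs 4, rem=5, quantum used, demote→Q2. Q0=[] Q1=[] Q2=[P1,P3]
t=30-36: P1@Q2 runs 6, rem=0, completes. Q0=[] Q1=[] Q2=[P3]
t=36-41: P3@Q2 runs 5, rem=0, completes. Q0=[] Q1=[] Q2=[]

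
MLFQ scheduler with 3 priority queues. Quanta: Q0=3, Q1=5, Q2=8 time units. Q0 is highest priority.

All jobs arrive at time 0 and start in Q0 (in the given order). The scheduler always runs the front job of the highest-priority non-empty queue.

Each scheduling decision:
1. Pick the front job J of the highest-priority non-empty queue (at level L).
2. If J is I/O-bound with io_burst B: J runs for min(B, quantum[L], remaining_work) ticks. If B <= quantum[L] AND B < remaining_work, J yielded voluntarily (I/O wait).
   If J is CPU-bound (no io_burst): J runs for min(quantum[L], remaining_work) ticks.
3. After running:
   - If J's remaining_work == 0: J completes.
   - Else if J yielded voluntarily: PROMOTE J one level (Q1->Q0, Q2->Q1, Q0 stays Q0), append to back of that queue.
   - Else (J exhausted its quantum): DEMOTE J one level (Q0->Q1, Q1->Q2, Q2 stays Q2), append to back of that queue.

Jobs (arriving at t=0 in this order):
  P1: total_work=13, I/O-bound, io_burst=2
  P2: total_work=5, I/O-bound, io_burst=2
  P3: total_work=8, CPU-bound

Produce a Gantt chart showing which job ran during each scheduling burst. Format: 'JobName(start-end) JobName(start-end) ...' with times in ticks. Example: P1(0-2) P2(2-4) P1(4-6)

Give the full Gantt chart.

t=0-2: P1@Q0 runs 2, rem=11, I/O yield, promote→Q0. Q0=[P2,P3,P1] Q1=[] Q2=[]
t=2-4: P2@Q0 runs 2, rem=3, I/O yield, promote→Q0. Q0=[P3,P1,P2] Q1=[] Q2=[]
t=4-7: P3@Q0 runs 3, rem=5, quantum used, demote→Q1. Q0=[P1,P2] Q1=[P3] Q2=[]
t=7-9: P1@Q0 runs 2, rem=9, I/O yield, promote→Q0. Q0=[P2,P1] Q1=[P3] Q2=[]
t=9-11: P2@Q0 runs 2, rem=1, I/O yield, promote→Q0. Q0=[P1,P2] Q1=[P3] Q2=[]
t=11-13: P1@Q0 runs 2, rem=7, I/O yield, promote→Q0. Q0=[P2,P1] Q1=[P3] Q2=[]
t=13-14: P2@Q0 runs 1, rem=0, completes. Q0=[P1] Q1=[P3] Q2=[]
t=14-16: P1@Q0 runs 2, rem=5, I/O yield, promote→Q0. Q0=[P1] Q1=[P3] Q2=[]
t=16-18: P1@Q0 runs 2, rem=3, I/O yield, promote→Q0. Q0=[P1] Q1=[P3] Q2=[]
t=18-20: P1@Q0 runs 2, rem=1, I/O yield, promote→Q0. Q0=[P1] Q1=[P3] Q2=[]
t=20-21: P1@Q0 runs 1, rem=0, completes. Q0=[] Q1=[P3] Q2=[]
t=21-26: P3@Q1 runs 5, rem=0, completes. Q0=[] Q1=[] Q2=[]

Answer: P1(0-2) P2(2-4) P3(4-7) P1(7-9) P2(9-11) P1(11-13) P2(13-14) P1(14-16) P1(16-18) P1(18-20) P1(20-21) P3(21-26)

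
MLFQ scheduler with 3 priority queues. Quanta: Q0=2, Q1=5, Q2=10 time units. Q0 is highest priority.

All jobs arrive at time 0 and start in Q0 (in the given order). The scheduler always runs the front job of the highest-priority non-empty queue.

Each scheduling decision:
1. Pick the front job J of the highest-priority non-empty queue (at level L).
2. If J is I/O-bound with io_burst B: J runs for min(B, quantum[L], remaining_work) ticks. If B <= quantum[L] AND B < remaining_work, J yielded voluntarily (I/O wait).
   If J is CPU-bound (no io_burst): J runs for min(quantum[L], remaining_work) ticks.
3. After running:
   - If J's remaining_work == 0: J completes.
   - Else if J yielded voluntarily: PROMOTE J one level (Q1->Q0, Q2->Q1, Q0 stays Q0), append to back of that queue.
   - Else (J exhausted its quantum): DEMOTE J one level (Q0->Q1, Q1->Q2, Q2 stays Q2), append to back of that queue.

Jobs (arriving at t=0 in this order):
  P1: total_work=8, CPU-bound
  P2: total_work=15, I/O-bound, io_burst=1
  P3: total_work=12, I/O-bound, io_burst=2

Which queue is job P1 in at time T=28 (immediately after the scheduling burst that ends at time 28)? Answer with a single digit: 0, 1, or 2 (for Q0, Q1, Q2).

t=0-2: P1@Q0 runs 2, rem=6, quantum used, demote→Q1. Q0=[P2,P3] Q1=[P1] Q2=[]
t=2-3: P2@Q0 runs 1, rem=14, I/O yield, promote→Q0. Q0=[P3,P2] Q1=[P1] Q2=[]
t=3-5: P3@Q0 runs 2, rem=10, I/O yield, promote→Q0. Q0=[P2,P3] Q1=[P1] Q2=[]
t=5-6: P2@Q0 runs 1, rem=13, I/O yield, promote→Q0. Q0=[P3,P2] Q1=[P1] Q2=[]
t=6-8: P3@Q0 runs 2, rem=8, I/O yield, promote→Q0. Q0=[P2,P3] Q1=[P1] Q2=[]
t=8-9: P2@Q0 runs 1, rem=12, I/O yield, promote→Q0. Q0=[P3,P2] Q1=[P1] Q2=[]
t=9-11: P3@Q0 runs 2, rem=6, I/O yield, promote→Q0. Q0=[P2,P3] Q1=[P1] Q2=[]
t=11-12: P2@Q0 runs 1, rem=11, I/O yield, promote→Q0. Q0=[P3,P2] Q1=[P1] Q2=[]
t=12-14: P3@Q0 runs 2, rem=4, I/O yield, promote→Q0. Q0=[P2,P3] Q1=[P1] Q2=[]
t=14-15: P2@Q0 runs 1, rem=10, I/O yield, promote→Q0. Q0=[P3,P2] Q1=[P1] Q2=[]
t=15-17: P3@Q0 runs 2, rem=2, I/O yield, promote→Q0. Q0=[P2,P3] Q1=[P1] Q2=[]
t=17-18: P2@Q0 runs 1, rem=9, I/O yield, promote→Q0. Q0=[P3,P2] Q1=[P1] Q2=[]
t=18-20: P3@Q0 runs 2, rem=0, completes. Q0=[P2] Q1=[P1] Q2=[]
t=20-21: P2@Q0 runs 1, rem=8, I/O yield, promote→Q0. Q0=[P2] Q1=[P1] Q2=[]
t=21-22: P2@Q0 runs 1, rem=7, I/O yield, promote→Q0. Q0=[P2] Q1=[P1] Q2=[]
t=22-23: P2@Q0 runs 1, rem=6, I/O yield, promote→Q0. Q0=[P2] Q1=[P1] Q2=[]
t=23-24: P2@Q0 runs 1, rem=5, I/O yield, promote→Q0. Q0=[P2] Q1=[P1] Q2=[]
t=24-25: P2@Q0 runs 1, rem=4, I/O yield, promote→Q0. Q0=[P2] Q1=[P1] Q2=[]
t=25-26: P2@Q0 runs 1, rem=3, I/O yield, promote→Q0. Q0=[P2] Q1=[P1] Q2=[]
t=26-27: P2@Q0 runs 1, rem=2, I/O yield, promote→Q0. Q0=[P2] Q1=[P1] Q2=[]
t=27-28: P2@Q0 runs 1, rem=1, I/O yield, promote→Q0. Q0=[P2] Q1=[P1] Q2=[]
t=28-29: P2@Q0 runs 1, rem=0, completes. Q0=[] Q1=[P1] Q2=[]
t=29-34: P1@Q1 runs 5, rem=1, quantum used, demote→Q2. Q0=[] Q1=[] Q2=[P1]
t=34-35: P1@Q2 runs 1, rem=0, completes. Q0=[] Q1=[] Q2=[]

Answer: 1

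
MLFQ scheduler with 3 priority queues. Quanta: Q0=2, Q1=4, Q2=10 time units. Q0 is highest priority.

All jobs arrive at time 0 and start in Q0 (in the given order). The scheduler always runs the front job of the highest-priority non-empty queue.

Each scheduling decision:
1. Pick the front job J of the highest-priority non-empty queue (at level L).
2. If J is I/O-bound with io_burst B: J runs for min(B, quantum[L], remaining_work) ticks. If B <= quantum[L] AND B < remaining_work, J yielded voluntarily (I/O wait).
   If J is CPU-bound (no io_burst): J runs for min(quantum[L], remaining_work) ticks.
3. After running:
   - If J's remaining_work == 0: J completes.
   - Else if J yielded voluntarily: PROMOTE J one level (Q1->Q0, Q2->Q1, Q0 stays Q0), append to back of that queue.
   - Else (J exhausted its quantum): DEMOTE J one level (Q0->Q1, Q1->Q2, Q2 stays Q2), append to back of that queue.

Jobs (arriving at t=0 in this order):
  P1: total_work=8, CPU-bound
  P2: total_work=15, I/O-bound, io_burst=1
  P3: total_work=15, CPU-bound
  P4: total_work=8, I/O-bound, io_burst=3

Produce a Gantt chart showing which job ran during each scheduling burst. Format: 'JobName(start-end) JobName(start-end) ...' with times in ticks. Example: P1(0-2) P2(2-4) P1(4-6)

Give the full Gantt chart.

Answer: P1(0-2) P2(2-3) P3(3-5) P4(5-7) P2(7-8) P2(8-9) P2(9-10) P2(10-11) P2(11-12) P2(12-13) P2(13-14) P2(14-15) P2(15-16) P2(16-17) P2(17-18) P2(18-19) P2(19-20) P2(20-21) P1(21-25) P3(25-29) P4(29-32) P4(32-34) P4(34-35) P1(35-37) P3(37-46)

Derivation:
t=0-2: P1@Q0 runs 2, rem=6, quantum used, demote→Q1. Q0=[P2,P3,P4] Q1=[P1] Q2=[]
t=2-3: P2@Q0 runs 1, rem=14, I/O yield, promote→Q0. Q0=[P3,P4,P2] Q1=[P1] Q2=[]
t=3-5: P3@Q0 runs 2, rem=13, quantum used, demote→Q1. Q0=[P4,P2] Q1=[P1,P3] Q2=[]
t=5-7: P4@Q0 runs 2, rem=6, quantum used, demote→Q1. Q0=[P2] Q1=[P1,P3,P4] Q2=[]
t=7-8: P2@Q0 runs 1, rem=13, I/O yield, promote→Q0. Q0=[P2] Q1=[P1,P3,P4] Q2=[]
t=8-9: P2@Q0 runs 1, rem=12, I/O yield, promote→Q0. Q0=[P2] Q1=[P1,P3,P4] Q2=[]
t=9-10: P2@Q0 runs 1, rem=11, I/O yield, promote→Q0. Q0=[P2] Q1=[P1,P3,P4] Q2=[]
t=10-11: P2@Q0 runs 1, rem=10, I/O yield, promote→Q0. Q0=[P2] Q1=[P1,P3,P4] Q2=[]
t=11-12: P2@Q0 runs 1, rem=9, I/O yield, promote→Q0. Q0=[P2] Q1=[P1,P3,P4] Q2=[]
t=12-13: P2@Q0 runs 1, rem=8, I/O yield, promote→Q0. Q0=[P2] Q1=[P1,P3,P4] Q2=[]
t=13-14: P2@Q0 runs 1, rem=7, I/O yield, promote→Q0. Q0=[P2] Q1=[P1,P3,P4] Q2=[]
t=14-15: P2@Q0 runs 1, rem=6, I/O yield, promote→Q0. Q0=[P2] Q1=[P1,P3,P4] Q2=[]
t=15-16: P2@Q0 runs 1, rem=5, I/O yield, promote→Q0. Q0=[P2] Q1=[P1,P3,P4] Q2=[]
t=16-17: P2@Q0 runs 1, rem=4, I/O yield, promote→Q0. Q0=[P2] Q1=[P1,P3,P4] Q2=[]
t=17-18: P2@Q0 runs 1, rem=3, I/O yield, promote→Q0. Q0=[P2] Q1=[P1,P3,P4] Q2=[]
t=18-19: P2@Q0 runs 1, rem=2, I/O yield, promote→Q0. Q0=[P2] Q1=[P1,P3,P4] Q2=[]
t=19-20: P2@Q0 runs 1, rem=1, I/O yield, promote→Q0. Q0=[P2] Q1=[P1,P3,P4] Q2=[]
t=20-21: P2@Q0 runs 1, rem=0, completes. Q0=[] Q1=[P1,P3,P4] Q2=[]
t=21-25: P1@Q1 runs 4, rem=2, quantum used, demote→Q2. Q0=[] Q1=[P3,P4] Q2=[P1]
t=25-29: P3@Q1 runs 4, rem=9, quantum used, demote→Q2. Q0=[] Q1=[P4] Q2=[P1,P3]
t=29-32: P4@Q1 runs 3, rem=3, I/O yield, promote→Q0. Q0=[P4] Q1=[] Q2=[P1,P3]
t=32-34: P4@Q0 runs 2, rem=1, quantum used, demote→Q1. Q0=[] Q1=[P4] Q2=[P1,P3]
t=34-35: P4@Q1 runs 1, rem=0, completes. Q0=[] Q1=[] Q2=[P1,P3]
t=35-37: P1@Q2 runs 2, rem=0, completes. Q0=[] Q1=[] Q2=[P3]
t=37-46: P3@Q2 runs 9, rem=0, completes. Q0=[] Q1=[] Q2=[]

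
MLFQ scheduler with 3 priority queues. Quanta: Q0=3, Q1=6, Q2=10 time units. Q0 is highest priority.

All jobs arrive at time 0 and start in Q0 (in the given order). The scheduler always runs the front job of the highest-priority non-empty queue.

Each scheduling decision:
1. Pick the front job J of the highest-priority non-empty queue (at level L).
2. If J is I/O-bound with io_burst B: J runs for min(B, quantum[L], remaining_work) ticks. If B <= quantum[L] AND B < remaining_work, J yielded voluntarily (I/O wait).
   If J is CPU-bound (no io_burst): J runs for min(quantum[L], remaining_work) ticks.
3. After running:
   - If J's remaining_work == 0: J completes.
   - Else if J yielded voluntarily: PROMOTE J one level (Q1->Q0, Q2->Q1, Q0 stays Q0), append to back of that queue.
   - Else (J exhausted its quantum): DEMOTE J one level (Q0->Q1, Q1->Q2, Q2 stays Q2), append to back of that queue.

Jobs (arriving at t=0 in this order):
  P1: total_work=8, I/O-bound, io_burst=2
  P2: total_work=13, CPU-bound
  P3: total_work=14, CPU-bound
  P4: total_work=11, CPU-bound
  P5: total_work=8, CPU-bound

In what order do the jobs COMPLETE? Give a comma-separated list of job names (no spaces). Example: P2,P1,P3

t=0-2: P1@Q0 runs 2, rem=6, I/O yield, promote→Q0. Q0=[P2,P3,P4,P5,P1] Q1=[] Q2=[]
t=2-5: P2@Q0 runs 3, rem=10, quantum used, demote→Q1. Q0=[P3,P4,P5,P1] Q1=[P2] Q2=[]
t=5-8: P3@Q0 runs 3, rem=11, quantum used, demote→Q1. Q0=[P4,P5,P1] Q1=[P2,P3] Q2=[]
t=8-11: P4@Q0 runs 3, rem=8, quantum used, demote→Q1. Q0=[P5,P1] Q1=[P2,P3,P4] Q2=[]
t=11-14: P5@Q0 runs 3, rem=5, quantum used, demote→Q1. Q0=[P1] Q1=[P2,P3,P4,P5] Q2=[]
t=14-16: P1@Q0 runs 2, rem=4, I/O yield, promote→Q0. Q0=[P1] Q1=[P2,P3,P4,P5] Q2=[]
t=16-18: P1@Q0 runs 2, rem=2, I/O yield, promote→Q0. Q0=[P1] Q1=[P2,P3,P4,P5] Q2=[]
t=18-20: P1@Q0 runs 2, rem=0, completes. Q0=[] Q1=[P2,P3,P4,P5] Q2=[]
t=20-26: P2@Q1 runs 6, rem=4, quantum used, demote→Q2. Q0=[] Q1=[P3,P4,P5] Q2=[P2]
t=26-32: P3@Q1 runs 6, rem=5, quantum used, demote→Q2. Q0=[] Q1=[P4,P5] Q2=[P2,P3]
t=32-38: P4@Q1 runs 6, rem=2, quantum used, demote→Q2. Q0=[] Q1=[P5] Q2=[P2,P3,P4]
t=38-43: P5@Q1 runs 5, rem=0, completes. Q0=[] Q1=[] Q2=[P2,P3,P4]
t=43-47: P2@Q2 runs 4, rem=0, completes. Q0=[] Q1=[] Q2=[P3,P4]
t=47-52: P3@Q2 runs 5, rem=0, completes. Q0=[] Q1=[] Q2=[P4]
t=52-54: P4@Q2 runs 2, rem=0, completes. Q0=[] Q1=[] Q2=[]

Answer: P1,P5,P2,P3,P4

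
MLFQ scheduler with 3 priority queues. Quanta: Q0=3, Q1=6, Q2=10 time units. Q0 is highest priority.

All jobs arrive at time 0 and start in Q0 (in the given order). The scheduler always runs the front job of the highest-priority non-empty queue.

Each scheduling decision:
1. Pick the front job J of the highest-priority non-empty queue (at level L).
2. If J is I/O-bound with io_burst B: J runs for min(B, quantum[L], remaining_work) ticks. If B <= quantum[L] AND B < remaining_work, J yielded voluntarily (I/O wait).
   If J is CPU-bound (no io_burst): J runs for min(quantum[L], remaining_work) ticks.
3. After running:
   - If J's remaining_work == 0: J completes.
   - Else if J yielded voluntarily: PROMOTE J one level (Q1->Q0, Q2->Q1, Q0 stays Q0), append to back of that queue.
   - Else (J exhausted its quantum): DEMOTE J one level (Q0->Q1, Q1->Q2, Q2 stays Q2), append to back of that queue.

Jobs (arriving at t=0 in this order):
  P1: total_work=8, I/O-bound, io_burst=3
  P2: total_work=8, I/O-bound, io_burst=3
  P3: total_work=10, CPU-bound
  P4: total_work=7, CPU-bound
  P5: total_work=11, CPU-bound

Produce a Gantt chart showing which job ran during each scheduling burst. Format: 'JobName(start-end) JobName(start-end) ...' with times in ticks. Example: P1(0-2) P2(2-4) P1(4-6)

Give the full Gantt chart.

Answer: P1(0-3) P2(3-6) P3(6-9) P4(9-12) P5(12-15) P1(15-18) P2(18-21) P1(21-23) P2(23-25) P3(25-31) P4(31-35) P5(35-41) P3(41-42) P5(42-44)

Derivation:
t=0-3: P1@Q0 runs 3, rem=5, I/O yield, promote→Q0. Q0=[P2,P3,P4,P5,P1] Q1=[] Q2=[]
t=3-6: P2@Q0 runs 3, rem=5, I/O yield, promote→Q0. Q0=[P3,P4,P5,P1,P2] Q1=[] Q2=[]
t=6-9: P3@Q0 runs 3, rem=7, quantum used, demote→Q1. Q0=[P4,P5,P1,P2] Q1=[P3] Q2=[]
t=9-12: P4@Q0 runs 3, rem=4, quantum used, demote→Q1. Q0=[P5,P1,P2] Q1=[P3,P4] Q2=[]
t=12-15: P5@Q0 runs 3, rem=8, quantum used, demote→Q1. Q0=[P1,P2] Q1=[P3,P4,P5] Q2=[]
t=15-18: P1@Q0 runs 3, rem=2, I/O yield, promote→Q0. Q0=[P2,P1] Q1=[P3,P4,P5] Q2=[]
t=18-21: P2@Q0 runs 3, rem=2, I/O yield, promote→Q0. Q0=[P1,P2] Q1=[P3,P4,P5] Q2=[]
t=21-23: P1@Q0 runs 2, rem=0, completes. Q0=[P2] Q1=[P3,P4,P5] Q2=[]
t=23-25: P2@Q0 runs 2, rem=0, completes. Q0=[] Q1=[P3,P4,P5] Q2=[]
t=25-31: P3@Q1 runs 6, rem=1, quantum used, demote→Q2. Q0=[] Q1=[P4,P5] Q2=[P3]
t=31-35: P4@Q1 runs 4, rem=0, completes. Q0=[] Q1=[P5] Q2=[P3]
t=35-41: P5@Q1 runs 6, rem=2, quantum used, demote→Q2. Q0=[] Q1=[] Q2=[P3,P5]
t=41-42: P3@Q2 runs 1, rem=0, completes. Q0=[] Q1=[] Q2=[P5]
t=42-44: P5@Q2 runs 2, rem=0, completes. Q0=[] Q1=[] Q2=[]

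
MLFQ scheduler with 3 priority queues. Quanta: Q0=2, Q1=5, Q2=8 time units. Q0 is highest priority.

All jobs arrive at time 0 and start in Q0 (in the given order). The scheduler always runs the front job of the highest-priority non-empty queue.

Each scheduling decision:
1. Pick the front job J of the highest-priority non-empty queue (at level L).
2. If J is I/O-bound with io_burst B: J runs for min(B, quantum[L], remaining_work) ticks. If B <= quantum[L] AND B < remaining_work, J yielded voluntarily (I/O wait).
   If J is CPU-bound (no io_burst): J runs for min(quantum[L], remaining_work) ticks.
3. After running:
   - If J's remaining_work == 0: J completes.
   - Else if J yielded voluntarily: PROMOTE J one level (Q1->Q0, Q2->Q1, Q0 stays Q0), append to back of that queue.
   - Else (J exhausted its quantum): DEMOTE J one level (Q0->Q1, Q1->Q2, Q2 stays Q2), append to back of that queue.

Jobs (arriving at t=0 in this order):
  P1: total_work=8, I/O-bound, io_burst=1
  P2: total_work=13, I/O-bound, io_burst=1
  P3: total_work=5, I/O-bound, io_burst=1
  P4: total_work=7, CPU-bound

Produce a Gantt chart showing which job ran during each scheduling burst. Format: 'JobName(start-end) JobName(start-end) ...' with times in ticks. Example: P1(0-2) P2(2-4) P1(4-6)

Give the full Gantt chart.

t=0-1: P1@Q0 runs 1, rem=7, I/O yield, promote→Q0. Q0=[P2,P3,P4,P1] Q1=[] Q2=[]
t=1-2: P2@Q0 runs 1, rem=12, I/O yield, promote→Q0. Q0=[P3,P4,P1,P2] Q1=[] Q2=[]
t=2-3: P3@Q0 runs 1, rem=4, I/O yield, promote→Q0. Q0=[P4,P1,P2,P3] Q1=[] Q2=[]
t=3-5: P4@Q0 runs 2, rem=5, quantum used, demote→Q1. Q0=[P1,P2,P3] Q1=[P4] Q2=[]
t=5-6: P1@Q0 runs 1, rem=6, I/O yield, promote→Q0. Q0=[P2,P3,P1] Q1=[P4] Q2=[]
t=6-7: P2@Q0 runs 1, rem=11, I/O yield, promote→Q0. Q0=[P3,P1,P2] Q1=[P4] Q2=[]
t=7-8: P3@Q0 runs 1, rem=3, I/O yield, promote→Q0. Q0=[P1,P2,P3] Q1=[P4] Q2=[]
t=8-9: P1@Q0 runs 1, rem=5, I/O yield, promote→Q0. Q0=[P2,P3,P1] Q1=[P4] Q2=[]
t=9-10: P2@Q0 runs 1, rem=10, I/O yield, promote→Q0. Q0=[P3,P1,P2] Q1=[P4] Q2=[]
t=10-11: P3@Q0 runs 1, rem=2, I/O yield, promote→Q0. Q0=[P1,P2,P3] Q1=[P4] Q2=[]
t=11-12: P1@Q0 runs 1, rem=4, I/O yield, promote→Q0. Q0=[P2,P3,P1] Q1=[P4] Q2=[]
t=12-13: P2@Q0 runs 1, rem=9, I/O yield, promote→Q0. Q0=[P3,P1,P2] Q1=[P4] Q2=[]
t=13-14: P3@Q0 runs 1, rem=1, I/O yield, promote→Q0. Q0=[P1,P2,P3] Q1=[P4] Q2=[]
t=14-15: P1@Q0 runs 1, rem=3, I/O yield, promote→Q0. Q0=[P2,P3,P1] Q1=[P4] Q2=[]
t=15-16: P2@Q0 runs 1, rem=8, I/O yield, promote→Q0. Q0=[P3,P1,P2] Q1=[P4] Q2=[]
t=16-17: P3@Q0 runs 1, rem=0, completes. Q0=[P1,P2] Q1=[P4] Q2=[]
t=17-18: P1@Q0 runs 1, rem=2, I/O yield, promote→Q0. Q0=[P2,P1] Q1=[P4] Q2=[]
t=18-19: P2@Q0 runs 1, rem=7, I/O yield, promote→Q0. Q0=[P1,P2] Q1=[P4] Q2=[]
t=19-20: P1@Q0 runs 1, rem=1, I/O yield, promote→Q0. Q0=[P2,P1] Q1=[P4] Q2=[]
t=20-21: P2@Q0 runs 1, rem=6, I/O yield, promote→Q0. Q0=[P1,P2] Q1=[P4] Q2=[]
t=21-22: P1@Q0 runs 1, rem=0, completes. Q0=[P2] Q1=[P4] Q2=[]
t=22-23: P2@Q0 runs 1, rem=5, I/O yield, promote→Q0. Q0=[P2] Q1=[P4] Q2=[]
t=23-24: P2@Q0 runs 1, rem=4, I/O yield, promote→Q0. Q0=[P2] Q1=[P4] Q2=[]
t=24-25: P2@Q0 runs 1, rem=3, I/O yield, promote→Q0. Q0=[P2] Q1=[P4] Q2=[]
t=25-26: P2@Q0 runs 1, rem=2, I/O yield, promote→Q0. Q0=[P2] Q1=[P4] Q2=[]
t=26-27: P2@Q0 runs 1, rem=1, I/O yield, promote→Q0. Q0=[P2] Q1=[P4] Q2=[]
t=27-28: P2@Q0 runs 1, rem=0, completes. Q0=[] Q1=[P4] Q2=[]
t=28-33: P4@Q1 runs 5, rem=0, completes. Q0=[] Q1=[] Q2=[]

Answer: P1(0-1) P2(1-2) P3(2-3) P4(3-5) P1(5-6) P2(6-7) P3(7-8) P1(8-9) P2(9-10) P3(10-11) P1(11-12) P2(12-13) P3(13-14) P1(14-15) P2(15-16) P3(16-17) P1(17-18) P2(18-19) P1(19-20) P2(20-21) P1(21-22) P2(22-23) P2(23-24) P2(24-25) P2(25-26) P2(26-27) P2(27-28) P4(28-33)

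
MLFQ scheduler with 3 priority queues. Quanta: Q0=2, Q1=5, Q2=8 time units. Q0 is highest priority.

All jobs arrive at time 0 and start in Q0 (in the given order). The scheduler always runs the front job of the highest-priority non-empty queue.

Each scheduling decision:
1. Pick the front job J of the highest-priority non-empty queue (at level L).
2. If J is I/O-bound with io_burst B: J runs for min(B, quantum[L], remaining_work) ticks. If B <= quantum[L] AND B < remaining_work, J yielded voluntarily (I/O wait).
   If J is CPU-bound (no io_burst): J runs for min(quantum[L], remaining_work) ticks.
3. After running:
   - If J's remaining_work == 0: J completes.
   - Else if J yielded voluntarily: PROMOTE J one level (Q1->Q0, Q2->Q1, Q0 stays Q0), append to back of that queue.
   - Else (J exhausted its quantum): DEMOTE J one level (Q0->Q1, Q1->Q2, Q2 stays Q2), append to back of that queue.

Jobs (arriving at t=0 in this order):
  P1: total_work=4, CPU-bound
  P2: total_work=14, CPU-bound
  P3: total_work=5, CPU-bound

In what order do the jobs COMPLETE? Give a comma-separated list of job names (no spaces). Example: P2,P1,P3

t=0-2: P1@Q0 runs 2, rem=2, quantum used, demote→Q1. Q0=[P2,P3] Q1=[P1] Q2=[]
t=2-4: P2@Q0 runs 2, rem=12, quantum used, demote→Q1. Q0=[P3] Q1=[P1,P2] Q2=[]
t=4-6: P3@Q0 runs 2, rem=3, quantum used, demote→Q1. Q0=[] Q1=[P1,P2,P3] Q2=[]
t=6-8: P1@Q1 runs 2, rem=0, completes. Q0=[] Q1=[P2,P3] Q2=[]
t=8-13: P2@Q1 runs 5, rem=7, quantum used, demote→Q2. Q0=[] Q1=[P3] Q2=[P2]
t=13-16: P3@Q1 runs 3, rem=0, completes. Q0=[] Q1=[] Q2=[P2]
t=16-23: P2@Q2 runs 7, rem=0, completes. Q0=[] Q1=[] Q2=[]

Answer: P1,P3,P2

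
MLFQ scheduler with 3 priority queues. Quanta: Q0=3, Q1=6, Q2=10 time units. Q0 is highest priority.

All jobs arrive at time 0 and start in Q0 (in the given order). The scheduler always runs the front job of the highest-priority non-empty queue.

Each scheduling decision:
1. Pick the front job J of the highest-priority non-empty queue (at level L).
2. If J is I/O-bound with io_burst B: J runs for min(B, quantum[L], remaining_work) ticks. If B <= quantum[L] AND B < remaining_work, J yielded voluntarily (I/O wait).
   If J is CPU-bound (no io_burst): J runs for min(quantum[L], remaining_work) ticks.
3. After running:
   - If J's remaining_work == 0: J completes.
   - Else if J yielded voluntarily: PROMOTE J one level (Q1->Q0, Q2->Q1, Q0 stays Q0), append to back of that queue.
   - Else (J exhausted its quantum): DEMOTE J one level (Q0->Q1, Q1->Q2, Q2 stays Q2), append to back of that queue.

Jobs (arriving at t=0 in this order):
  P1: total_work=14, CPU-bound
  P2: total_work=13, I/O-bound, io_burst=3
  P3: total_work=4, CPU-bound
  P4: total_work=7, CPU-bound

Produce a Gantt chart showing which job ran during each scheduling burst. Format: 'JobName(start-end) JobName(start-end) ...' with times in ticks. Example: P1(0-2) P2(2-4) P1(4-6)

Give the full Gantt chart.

t=0-3: P1@Q0 runs 3, rem=11, quantum used, demote→Q1. Q0=[P2,P3,P4] Q1=[P1] Q2=[]
t=3-6: P2@Q0 runs 3, rem=10, I/O yield, promote→Q0. Q0=[P3,P4,P2] Q1=[P1] Q2=[]
t=6-9: P3@Q0 runs 3, rem=1, quantum used, demote→Q1. Q0=[P4,P2] Q1=[P1,P3] Q2=[]
t=9-12: P4@Q0 runs 3, rem=4, quantum used, demote→Q1. Q0=[P2] Q1=[P1,P3,P4] Q2=[]
t=12-15: P2@Q0 runs 3, rem=7, I/O yield, promote→Q0. Q0=[P2] Q1=[P1,P3,P4] Q2=[]
t=15-18: P2@Q0 runs 3, rem=4, I/O yield, promote→Q0. Q0=[P2] Q1=[P1,P3,P4] Q2=[]
t=18-21: P2@Q0 runs 3, rem=1, I/O yield, promote→Q0. Q0=[P2] Q1=[P1,P3,P4] Q2=[]
t=21-22: P2@Q0 runs 1, rem=0, completes. Q0=[] Q1=[P1,P3,P4] Q2=[]
t=22-28: P1@Q1 runs 6, rem=5, quantum used, demote→Q2. Q0=[] Q1=[P3,P4] Q2=[P1]
t=28-29: P3@Q1 runs 1, rem=0, completes. Q0=[] Q1=[P4] Q2=[P1]
t=29-33: P4@Q1 runs 4, rem=0, completes. Q0=[] Q1=[] Q2=[P1]
t=33-38: P1@Q2 runs 5, rem=0, completes. Q0=[] Q1=[] Q2=[]

Answer: P1(0-3) P2(3-6) P3(6-9) P4(9-12) P2(12-15) P2(15-18) P2(18-21) P2(21-22) P1(22-28) P3(28-29) P4(29-33) P1(33-38)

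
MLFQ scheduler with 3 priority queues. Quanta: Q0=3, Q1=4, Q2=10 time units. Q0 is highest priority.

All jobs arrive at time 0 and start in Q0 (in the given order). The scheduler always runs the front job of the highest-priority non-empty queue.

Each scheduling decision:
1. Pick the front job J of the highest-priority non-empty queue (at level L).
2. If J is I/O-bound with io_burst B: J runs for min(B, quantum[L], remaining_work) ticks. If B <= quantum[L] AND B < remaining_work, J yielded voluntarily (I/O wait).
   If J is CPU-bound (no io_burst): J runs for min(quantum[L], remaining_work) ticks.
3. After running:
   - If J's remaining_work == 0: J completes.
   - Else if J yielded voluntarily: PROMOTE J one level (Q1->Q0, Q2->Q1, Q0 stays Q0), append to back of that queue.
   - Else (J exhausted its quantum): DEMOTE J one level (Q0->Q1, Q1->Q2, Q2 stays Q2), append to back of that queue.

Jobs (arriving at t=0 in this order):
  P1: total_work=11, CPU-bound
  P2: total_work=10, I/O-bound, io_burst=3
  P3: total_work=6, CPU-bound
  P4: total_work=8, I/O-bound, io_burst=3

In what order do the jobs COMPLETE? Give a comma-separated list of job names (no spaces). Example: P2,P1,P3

t=0-3: P1@Q0 runs 3, rem=8, quantum used, demote→Q1. Q0=[P2,P3,P4] Q1=[P1] Q2=[]
t=3-6: P2@Q0 runs 3, rem=7, I/O yield, promote→Q0. Q0=[P3,P4,P2] Q1=[P1] Q2=[]
t=6-9: P3@Q0 runs 3, rem=3, quantum used, demote→Q1. Q0=[P4,P2] Q1=[P1,P3] Q2=[]
t=9-12: P4@Q0 runs 3, rem=5, I/O yield, promote→Q0. Q0=[P2,P4] Q1=[P1,P3] Q2=[]
t=12-15: P2@Q0 runs 3, rem=4, I/O yield, promote→Q0. Q0=[P4,P2] Q1=[P1,P3] Q2=[]
t=15-18: P4@Q0 runs 3, rem=2, I/O yield, promote→Q0. Q0=[P2,P4] Q1=[P1,P3] Q2=[]
t=18-21: P2@Q0 runs 3, rem=1, I/O yield, promote→Q0. Q0=[P4,P2] Q1=[P1,P3] Q2=[]
t=21-23: P4@Q0 runs 2, rem=0, completes. Q0=[P2] Q1=[P1,P3] Q2=[]
t=23-24: P2@Q0 runs 1, rem=0, completes. Q0=[] Q1=[P1,P3] Q2=[]
t=24-28: P1@Q1 runs 4, rem=4, quantum used, demote→Q2. Q0=[] Q1=[P3] Q2=[P1]
t=28-31: P3@Q1 runs 3, rem=0, completes. Q0=[] Q1=[] Q2=[P1]
t=31-35: P1@Q2 runs 4, rem=0, completes. Q0=[] Q1=[] Q2=[]

Answer: P4,P2,P3,P1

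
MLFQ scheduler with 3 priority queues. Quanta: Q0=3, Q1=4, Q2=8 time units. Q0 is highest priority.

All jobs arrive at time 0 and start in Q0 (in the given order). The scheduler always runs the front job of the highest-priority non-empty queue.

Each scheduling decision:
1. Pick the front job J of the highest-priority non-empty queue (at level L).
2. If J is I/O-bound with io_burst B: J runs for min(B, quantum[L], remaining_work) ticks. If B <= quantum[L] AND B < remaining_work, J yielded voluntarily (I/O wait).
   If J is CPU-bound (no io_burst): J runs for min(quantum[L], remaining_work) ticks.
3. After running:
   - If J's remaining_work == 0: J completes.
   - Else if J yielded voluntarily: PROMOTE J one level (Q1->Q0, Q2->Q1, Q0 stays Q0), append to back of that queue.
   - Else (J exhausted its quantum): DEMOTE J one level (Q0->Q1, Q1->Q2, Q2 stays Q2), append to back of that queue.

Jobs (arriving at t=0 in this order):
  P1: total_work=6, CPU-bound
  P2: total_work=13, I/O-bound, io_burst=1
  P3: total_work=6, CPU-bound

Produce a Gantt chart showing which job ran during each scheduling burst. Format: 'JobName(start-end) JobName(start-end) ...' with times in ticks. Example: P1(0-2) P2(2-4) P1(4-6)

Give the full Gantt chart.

t=0-3: P1@Q0 runs 3, rem=3, quantum used, demote→Q1. Q0=[P2,P3] Q1=[P1] Q2=[]
t=3-4: P2@Q0 runs 1, rem=12, I/O yield, promote→Q0. Q0=[P3,P2] Q1=[P1] Q2=[]
t=4-7: P3@Q0 runs 3, rem=3, quantum used, demote→Q1. Q0=[P2] Q1=[P1,P3] Q2=[]
t=7-8: P2@Q0 runs 1, rem=11, I/O yield, promote→Q0. Q0=[P2] Q1=[P1,P3] Q2=[]
t=8-9: P2@Q0 runs 1, rem=10, I/O yield, promote→Q0. Q0=[P2] Q1=[P1,P3] Q2=[]
t=9-10: P2@Q0 runs 1, rem=9, I/O yield, promote→Q0. Q0=[P2] Q1=[P1,P3] Q2=[]
t=10-11: P2@Q0 runs 1, rem=8, I/O yield, promote→Q0. Q0=[P2] Q1=[P1,P3] Q2=[]
t=11-12: P2@Q0 runs 1, rem=7, I/O yield, promote→Q0. Q0=[P2] Q1=[P1,P3] Q2=[]
t=12-13: P2@Q0 runs 1, rem=6, I/O yield, promote→Q0. Q0=[P2] Q1=[P1,P3] Q2=[]
t=13-14: P2@Q0 runs 1, rem=5, I/O yield, promote→Q0. Q0=[P2] Q1=[P1,P3] Q2=[]
t=14-15: P2@Q0 runs 1, rem=4, I/O yield, promote→Q0. Q0=[P2] Q1=[P1,P3] Q2=[]
t=15-16: P2@Q0 runs 1, rem=3, I/O yield, promote→Q0. Q0=[P2] Q1=[P1,P3] Q2=[]
t=16-17: P2@Q0 runs 1, rem=2, I/O yield, promote→Q0. Q0=[P2] Q1=[P1,P3] Q2=[]
t=17-18: P2@Q0 runs 1, rem=1, I/O yield, promote→Q0. Q0=[P2] Q1=[P1,P3] Q2=[]
t=18-19: P2@Q0 runs 1, rem=0, completes. Q0=[] Q1=[P1,P3] Q2=[]
t=19-22: P1@Q1 runs 3, rem=0, completes. Q0=[] Q1=[P3] Q2=[]
t=22-25: P3@Q1 runs 3, rem=0, completes. Q0=[] Q1=[] Q2=[]

Answer: P1(0-3) P2(3-4) P3(4-7) P2(7-8) P2(8-9) P2(9-10) P2(10-11) P2(11-12) P2(12-13) P2(13-14) P2(14-15) P2(15-16) P2(16-17) P2(17-18) P2(18-19) P1(19-22) P3(22-25)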